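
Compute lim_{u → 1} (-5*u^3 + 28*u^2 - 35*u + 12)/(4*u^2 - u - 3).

6/7

Direct substitution gives 0/0, so factor. Both numerator and denominator have (u - 1) as a factor.
After cancelling, the expression reduces to (-5*u^2 + 23*u - 12)/(4*u + 3).
Substituting u = 1 gives 6/7.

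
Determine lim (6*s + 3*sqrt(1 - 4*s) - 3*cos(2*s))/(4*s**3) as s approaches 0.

-3

Substitution gives 0/0; apply L'Hôpital's rule 3 times.
After differentiating numerator and denominator 3 times the quotient is (-24*sin(2*s) - 72/(1 - 4*s)^(5/2))/(24); at s = 0 this is -3.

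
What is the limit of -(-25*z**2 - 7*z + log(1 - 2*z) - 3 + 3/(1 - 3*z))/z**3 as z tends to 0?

Substitution gives 0/0; apply L'Hôpital's rule 3 times.
After differentiating numerator and denominator 3 times the quotient is (486/(3*z - 1)^4 + 16/(2*z - 1)^3)/(-6); at z = 0 this is -235/3.

-235/3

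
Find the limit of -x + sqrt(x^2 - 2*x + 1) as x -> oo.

This has the form ∞ − ∞. Multiply and divide by the conjugate √(x^2 - 2*x + 1) + x.
That gives (-2x + 1) / (√(x^2 - 2*x + 1) + x).
Divide numerator and denominator by x: the limit is -2/(2·1) = -1.

-1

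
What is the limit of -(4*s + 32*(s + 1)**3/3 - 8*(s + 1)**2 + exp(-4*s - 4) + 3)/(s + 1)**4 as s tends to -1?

-32/3

Direct substitution gives 0/0.
Apply L'Hôpital: lim (-16*s + 32*(s + 1)^2 - 4*e^(-4*s - 4) - 12)/(-4*(s + 1)^3), still 0/0.
Apply L'Hôpital: lim (64*s + 16*e^(-4*s - 4) + 48)/(-12*(s + 1)^2), still 0/0.
Apply L'Hôpital: lim (64 - 64*e^(-4*s - 4))/(-24*s - 24), still 0/0.
After 4 applications of L'Hôpital's rule the quotient is (256*e^(-4*s - 4))/(-24); substituting s = -1 gives -32/3.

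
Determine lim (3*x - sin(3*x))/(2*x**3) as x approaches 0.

9/4

Direct substitution gives 0/0.
Apply L'Hôpital: lim (3 - 3*cos(3*x))/(6*x^2), still 0/0.
Apply L'Hôpital: lim (9*sin(3*x))/(12*x), still 0/0.
After 3 applications of L'Hôpital's rule the quotient is (27*cos(3*x))/(12); substituting x = 0 gives 9/4.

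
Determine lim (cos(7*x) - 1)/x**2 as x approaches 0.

Direct substitution gives 0/0.
Apply L'Hôpital: lim (-7*sin(7*x))/(2*x), still 0/0.
After 2 applications of L'Hôpital's rule the quotient is (-49*cos(7*x))/(2); substituting x = 0 gives -49/2.

-49/2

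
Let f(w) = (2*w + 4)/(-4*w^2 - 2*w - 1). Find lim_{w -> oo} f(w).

0

The denominator has degree 2 and the numerator degree 1. Dividing numerator and denominator by w^2 sends every term to 0 except the leading denominator term, so the limit is 0.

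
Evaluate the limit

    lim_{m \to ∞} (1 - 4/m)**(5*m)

e^(-20)

The base → 1 and the exponent → ∞: a 1^∞ form.
Take logarithms: (5m)·ln(1 - 4/m). Since ln(1+u) ~ u for small u, this behaves like (5m)·(-4/m) → -20.
So the limit is e^(-20).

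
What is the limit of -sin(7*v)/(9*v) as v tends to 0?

-7/9

Substitution gives 0/0.
Write it as (7/(-9))·sin(7v)/(7v); since sin(u)/u → 1, the limit is -7/9.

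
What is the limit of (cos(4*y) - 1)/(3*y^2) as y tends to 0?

-8/3

Direct substitution gives 0/0.
Apply L'Hôpital: lim (-4*sin(4*y))/(6*y), still 0/0.
After 2 applications of L'Hôpital's rule the quotient is (-16*cos(4*y))/(6); substituting y = 0 gives -8/3.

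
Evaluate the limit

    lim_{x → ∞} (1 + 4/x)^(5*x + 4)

e^(20)

Write it as [(1 + 4/x)^x]^(5) · (1 + 4/x)^(4). The bracketed term tends to e^(4) and the second factor to 1, so the limit is e^(20).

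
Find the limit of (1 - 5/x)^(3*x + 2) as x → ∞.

e^(-15)

Write it as [(1 - 5/x)^x]^(3) · (1 - 5/x)^(2). The bracketed term tends to e^(-5) and the second factor to 1, so the limit is e^(-15).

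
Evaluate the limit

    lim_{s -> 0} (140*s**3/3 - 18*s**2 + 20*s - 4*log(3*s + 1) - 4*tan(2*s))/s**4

Substitution gives 0/0 (the numerator vanishes to order 4).
Expand each term to order s^4: the coefficient of s^4 in -4·ln(1 + 3s) is 81 and in -4·tan(2s) is 0.
Lower-order terms cancel with the polynomial part, so the numerator is (81)·s^4 + o(s^4), and the limit is (81)/(1) = 81.

81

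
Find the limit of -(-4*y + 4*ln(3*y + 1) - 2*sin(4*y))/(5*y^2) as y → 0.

18/5

Substitution gives 0/0; apply L'Hôpital's rule 2 times.
After differentiating numerator and denominator 2 times the quotient is (32*sin(4*y) - 36/(3*y + 1)^2)/(-10); at y = 0 this is 18/5.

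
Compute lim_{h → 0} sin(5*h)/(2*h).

Substitution gives 0/0.
Write it as (5/2)·sin(5h)/(5h); since sin(u)/u → 1, the limit is 5/2.

5/2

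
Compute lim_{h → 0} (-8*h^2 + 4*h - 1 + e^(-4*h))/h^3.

-32/3

Direct substitution gives 0/0.
Apply L'Hôpital: lim (-16*h + 4 - 4*e^(-4*h))/(3*h^2), still 0/0.
Apply L'Hôpital: lim (-16 + 16*e^(-4*h))/(6*h), still 0/0.
After 3 applications of L'Hôpital's rule the quotient is (-64*e^(-4*h))/(6); substituting h = 0 gives -32/3.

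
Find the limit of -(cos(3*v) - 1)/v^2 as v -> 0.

Direct substitution gives 0/0.
Apply L'Hôpital: lim (-3*sin(3*v))/(-2*v), still 0/0.
After 2 applications of L'Hôpital's rule the quotient is (-9*cos(3*v))/(-2); substituting v = 0 gives 9/2.

9/2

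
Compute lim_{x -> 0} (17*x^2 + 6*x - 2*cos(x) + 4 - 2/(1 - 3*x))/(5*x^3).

Substitution gives 0/0; apply L'Hôpital's rule 3 times.
After differentiating numerator and denominator 3 times the quotient is (-2*sin(x) - 324/(3*x - 1)^4)/(30); at x = 0 this is -54/5.

-54/5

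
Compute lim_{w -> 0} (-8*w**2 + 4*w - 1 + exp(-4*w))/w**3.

Direct substitution gives 0/0.
Apply L'Hôpital: lim (-16*w + 4 - 4*e^(-4*w))/(3*w^2), still 0/0.
Apply L'Hôpital: lim (-16 + 16*e^(-4*w))/(6*w), still 0/0.
After 3 applications of L'Hôpital's rule the quotient is (-64*e^(-4*w))/(6); substituting w = 0 gives -32/3.

-32/3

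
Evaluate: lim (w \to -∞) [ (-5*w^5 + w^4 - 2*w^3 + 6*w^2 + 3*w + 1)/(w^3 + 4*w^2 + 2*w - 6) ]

The numerator has higher degree (5 > 3); the quotient behaves like (-5/(1))·w^2 for large |w|.
As w → −∞ this diverges to -∞.

-∞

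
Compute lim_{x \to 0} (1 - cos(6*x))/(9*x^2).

Substitution gives 0/0.
Use (1 − cos u)/u² → 1/2 with u = 6x: the limit is 6²/(2·9) = 2.

2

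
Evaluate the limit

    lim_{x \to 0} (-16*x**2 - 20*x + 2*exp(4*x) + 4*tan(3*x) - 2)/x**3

Substitution gives 0/0; apply L'Hôpital's rule 3 times.
After differentiating numerator and denominator 3 times the quotient is (128*e^(4*x) + 648*tan(3*x)^4 + 864*tan(3*x)^2 + 216)/(6); at x = 0 this is 172/3.

172/3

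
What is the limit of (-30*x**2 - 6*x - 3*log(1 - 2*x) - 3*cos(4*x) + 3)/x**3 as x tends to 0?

8

Substitution gives 0/0; apply L'Hôpital's rule 3 times.
After differentiating numerator and denominator 3 times the quotient is (-192*sin(4*x) - 48/(2*x - 1)^3)/(6); at x = 0 this is 8.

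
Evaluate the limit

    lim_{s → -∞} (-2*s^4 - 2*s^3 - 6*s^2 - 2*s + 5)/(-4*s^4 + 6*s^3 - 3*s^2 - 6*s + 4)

1/2

Numerator and denominator both have degree 4.
Dividing every term by s^4, all lower-order terms vanish and the limit is the ratio of leading coefficients, -2/(-4) = 1/2.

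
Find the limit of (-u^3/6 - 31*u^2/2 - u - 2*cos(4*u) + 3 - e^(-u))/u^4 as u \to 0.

Substitution gives 0/0 (the numerator vanishes to order 4).
Expand each term to order u^4: the coefficient of u^4 in -2·cos(4u) is -64/3 and in −e^(-u) is -1/24.
Lower-order terms cancel with the polynomial part, so the numerator is (-171/8)·u^4 + o(u^4), and the limit is (-171/8)/(1) = -171/8.

-171/8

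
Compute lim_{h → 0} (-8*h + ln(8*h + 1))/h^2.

-32

Direct substitution gives 0/0.
Apply L'Hôpital: lim (-8 + 8/(8*h + 1))/(2*h), still 0/0.
After 2 applications of L'Hôpital's rule the quotient is (-64/(8*h + 1)^2)/(2); substituting h = 0 gives -32.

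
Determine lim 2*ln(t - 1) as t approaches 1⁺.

As t → 1⁺, t - 1 → 0⁺ and ln(t - 1) → −∞.
Multiplying by 2 gives -∞.

-∞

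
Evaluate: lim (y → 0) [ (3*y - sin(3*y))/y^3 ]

9/2

Direct substitution gives 0/0.
Apply L'Hôpital: lim (3 - 3*cos(3*y))/(3*y^2), still 0/0.
Apply L'Hôpital: lim (9*sin(3*y))/(6*y), still 0/0.
After 3 applications of L'Hôpital's rule the quotient is (27*cos(3*y))/(6); substituting y = 0 gives 9/2.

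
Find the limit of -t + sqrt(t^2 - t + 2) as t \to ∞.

An ∞ − ∞ form. Rationalising with the conjugate, the difference becomes (-t + 2) / (√(t^2 - t + 2) + t).
For large t the denominator behaves like 2·t, so the quotient tends to -1/2 = -1/2.

-1/2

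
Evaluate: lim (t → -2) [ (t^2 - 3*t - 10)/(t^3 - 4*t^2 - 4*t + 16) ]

-7/24

Since t = -2 makes numerator and denominator zero, (t + 2) divides both.
Cancelling it gives (t - 5)/(t^2 - 6*t + 8); now plug in t = -2 to get -7/24.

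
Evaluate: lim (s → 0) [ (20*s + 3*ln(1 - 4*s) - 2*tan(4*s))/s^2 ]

-24

Substitution gives 0/0 (the numerator vanishes to order 2).
Expand each term to order s^2: the coefficient of s^2 in -2·tan(4s) is 0 and in 3·ln(1 - 4s) is -24.
Lower-order terms cancel with the polynomial part, so the numerator is (-24)·s^2 + o(s^2), and the limit is (-24)/(1) = -24.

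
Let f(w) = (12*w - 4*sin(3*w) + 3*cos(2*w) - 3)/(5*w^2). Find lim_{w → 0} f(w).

-6/5

Substitution gives 0/0 (the numerator vanishes to order 2).
Expand each term to order w^2: the coefficient of w^2 in -4·sin(3w) is 0 and in 3·cos(2w) is -6.
Lower-order terms cancel with the polynomial part, so the numerator is (-6)·w^2 + o(w^2), and the limit is (-6)/(5) = -6/5.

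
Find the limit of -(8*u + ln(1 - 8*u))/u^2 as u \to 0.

32

Direct substitution gives 0/0.
Apply L'Hôpital: lim (8 - 8/(1 - 8*u))/(-2*u), still 0/0.
After 2 applications of L'Hôpital's rule the quotient is (-64/(1 - 8*u)^2)/(-2); substituting u = 0 gives 32.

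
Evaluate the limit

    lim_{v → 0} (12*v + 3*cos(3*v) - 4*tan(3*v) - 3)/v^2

Substitution gives 0/0; apply L'Hôpital's rule 2 times.
After differentiating numerator and denominator 2 times the quotient is (-72*sin(3*v)/cos(3*v)^3 - 27*cos(3*v))/(2); at v = 0 this is -27/2.

-27/2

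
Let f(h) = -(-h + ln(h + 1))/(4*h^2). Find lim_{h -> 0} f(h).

1/8

Direct substitution gives 0/0.
Apply L'Hôpital: lim (-1 + 1/(h + 1))/(-8*h), still 0/0.
After 2 applications of L'Hôpital's rule the quotient is (-1/(h + 1)^2)/(-8); substituting h = 0 gives 1/8.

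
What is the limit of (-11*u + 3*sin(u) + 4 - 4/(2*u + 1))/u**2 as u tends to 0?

-16

Substitution gives 0/0 (the numerator vanishes to order 2).
Expand each term to order u^2: the coefficient of u^2 in -4·1/(1 + 2u) is -16 and in 3·sin(u) is 0.
Lower-order terms cancel with the polynomial part, so the numerator is (-16)·u^2 + o(u^2), and the limit is (-16)/(1) = -16.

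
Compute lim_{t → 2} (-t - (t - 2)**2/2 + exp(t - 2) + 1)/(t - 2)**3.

1/6

Direct substitution gives 0/0.
Apply L'Hôpital: lim (-t + e^(t - 2) + 1)/(3*(t - 2)^2), still 0/0.
Apply L'Hôpital: lim (e^(t - 2) - 1)/(6*t - 12), still 0/0.
After 3 applications of L'Hôpital's rule the quotient is (e^(t - 2))/(6); substituting t = 2 gives 1/6.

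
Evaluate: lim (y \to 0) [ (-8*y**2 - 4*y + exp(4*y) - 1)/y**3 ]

Direct substitution gives 0/0.
Apply L'Hôpital: lim (-16*y + 4*e^(4*y) - 4)/(3*y^2), still 0/0.
Apply L'Hôpital: lim (16*e^(4*y) - 16)/(6*y), still 0/0.
After 3 applications of L'Hôpital's rule the quotient is (64*e^(4*y))/(6); substituting y = 0 gives 32/3.

32/3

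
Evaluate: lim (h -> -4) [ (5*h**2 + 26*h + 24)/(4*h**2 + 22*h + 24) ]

7/5

Since h = -4 makes numerator and denominator zero, (h + 4) divides both.
Cancelling it gives (5*h + 6)/(4*h + 6); now plug in h = -4 to get 7/5.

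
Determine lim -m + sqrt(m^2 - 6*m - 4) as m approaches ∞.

An ∞ − ∞ form. Rationalising with the conjugate, the difference becomes (-6m - 4) / (√(m^2 - 6*m - 4) + m).
For large m the denominator behaves like 2·m, so the quotient tends to -6/2 = -3.

-3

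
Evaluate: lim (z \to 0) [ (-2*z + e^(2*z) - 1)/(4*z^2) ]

1/2

Direct substitution gives 0/0.
Apply L'Hôpital: lim (2*e^(2*z) - 2)/(8*z), still 0/0.
After 2 applications of L'Hôpital's rule the quotient is (4*e^(2*z))/(8); substituting z = 0 gives 1/2.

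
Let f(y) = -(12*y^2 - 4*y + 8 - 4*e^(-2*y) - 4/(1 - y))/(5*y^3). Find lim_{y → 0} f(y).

Substitution gives 0/0; apply L'Hôpital's rule 3 times.
After differentiating numerator and denominator 3 times the quotient is (32*e^(-2*y) - 24/(y - 1)^4)/(-30); at y = 0 this is -4/15.

-4/15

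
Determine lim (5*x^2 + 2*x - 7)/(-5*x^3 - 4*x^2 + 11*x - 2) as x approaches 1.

-1

Direct substitution gives 0/0, so factor. Both numerator and denominator have (x - 1) as a factor.
After cancelling, the expression reduces to (5*x + 7)/(-5*x^2 - 9*x + 2).
Substituting x = 1 gives -1.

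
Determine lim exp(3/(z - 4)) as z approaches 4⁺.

As z → 4⁺, 3/(z - 4) → +∞, so e^(3/(z - 4)) → ∞.

∞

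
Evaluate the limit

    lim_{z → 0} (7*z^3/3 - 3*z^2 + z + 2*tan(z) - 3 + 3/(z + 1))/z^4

Substitution gives 0/0 (the numerator vanishes to order 4).
Expand each term to order z^4: the coefficient of z^4 in 3·1/(1 + z) is 3 and in 2·tan(z) is 0.
Lower-order terms cancel with the polynomial part, so the numerator is (3)·z^4 + o(z^4), and the limit is (3)/(1) = 3.

3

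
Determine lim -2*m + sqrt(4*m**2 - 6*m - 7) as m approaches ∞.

An ∞ − ∞ form. Rationalising with the conjugate, the difference becomes (-6m - 7) / (√(4*m^2 - 6*m - 7) + 2m).
For large m the denominator behaves like 2·2m, so the quotient tends to -6/4 = -3/2.

-3/2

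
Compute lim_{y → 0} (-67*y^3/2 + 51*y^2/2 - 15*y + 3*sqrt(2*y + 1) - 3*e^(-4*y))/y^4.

Substitution gives 0/0; apply L'Hôpital's rule 4 times.
After differentiating numerator and denominator 4 times the quotient is (-768*e^(-4*y) - 45/(2*y + 1)^(7/2))/(24); at y = 0 this is -271/8.

-271/8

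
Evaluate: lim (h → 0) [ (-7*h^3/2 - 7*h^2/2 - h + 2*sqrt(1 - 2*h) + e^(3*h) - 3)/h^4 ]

17/8

Substitution gives 0/0; apply L'Hôpital's rule 4 times.
After differentiating numerator and denominator 4 times the quotient is (81*e^(3*h) - 30/(1 - 2*h)^(7/2))/(24); at h = 0 this is 17/8.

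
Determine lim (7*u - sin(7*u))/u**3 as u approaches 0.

Direct substitution gives 0/0.
Apply L'Hôpital: lim (7 - 7*cos(7*u))/(3*u^2), still 0/0.
Apply L'Hôpital: lim (49*sin(7*u))/(6*u), still 0/0.
After 3 applications of L'Hôpital's rule the quotient is (343*cos(7*u))/(6); substituting u = 0 gives 343/6.

343/6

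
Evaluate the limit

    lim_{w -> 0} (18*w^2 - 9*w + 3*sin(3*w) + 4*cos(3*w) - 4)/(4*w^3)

Substitution gives 0/0 (the numerator vanishes to order 3).
Expand each term to order w^3: the coefficient of w^3 in 3·sin(3w) is -27/2 and in 4·cos(3w) is 0.
Lower-order terms cancel with the polynomial part, so the numerator is (-27/2)·w^3 + o(w^3), and the limit is (-27/2)/(4) = -27/8.

-27/8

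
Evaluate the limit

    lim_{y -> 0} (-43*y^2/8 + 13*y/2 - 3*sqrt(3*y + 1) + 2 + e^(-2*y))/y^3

-307/48

Substitution gives 0/0; apply L'Hôpital's rule 3 times.
After differentiating numerator and denominator 3 times the quotient is (-8*e^(-2*y) - 243/(8*(3*y + 1)^(5/2)))/(6); at y = 0 this is -307/48.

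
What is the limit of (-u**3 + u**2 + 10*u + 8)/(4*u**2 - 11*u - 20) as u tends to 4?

Since u = 4 makes numerator and denominator zero, (u - 4) divides both.
Cancelling it gives (-u^2 - 3*u - 2)/(4*u + 5); now plug in u = 4 to get -10/7.

-10/7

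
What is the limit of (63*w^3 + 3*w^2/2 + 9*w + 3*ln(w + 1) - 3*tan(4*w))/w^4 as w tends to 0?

-3/4

Substitution gives 0/0 (the numerator vanishes to order 4).
Expand each term to order w^4: the coefficient of w^4 in -3·tan(4w) is 0 and in 3·ln(1 + w) is -3/4.
Lower-order terms cancel with the polynomial part, so the numerator is (-3/4)·w^4 + o(w^4), and the limit is (-3/4)/(1) = -3/4.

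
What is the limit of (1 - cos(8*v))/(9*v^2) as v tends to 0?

32/9

Substitution gives 0/0.
Use (1 − cos u)/u² → 1/2 with u = 8v: the limit is 8²/(2·9) = 32/9.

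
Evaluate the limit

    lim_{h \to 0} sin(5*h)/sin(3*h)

5/3

Substitution gives 0/0.
Divide numerator and denominator by h: sin(5h)/h → 5 and sin(3h)/h → 3, so the limit is 1·5/3 = 5/3.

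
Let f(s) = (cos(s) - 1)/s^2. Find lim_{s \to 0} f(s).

Direct substitution gives 0/0.
Apply L'Hôpital: lim (-sin(s))/(2*s), still 0/0.
After 2 applications of L'Hôpital's rule the quotient is (-cos(s))/(2); substituting s = 0 gives -1/2.

-1/2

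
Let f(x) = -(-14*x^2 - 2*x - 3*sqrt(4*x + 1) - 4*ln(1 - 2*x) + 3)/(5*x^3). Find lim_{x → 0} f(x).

4/15

Substitution gives 0/0; apply L'Hôpital's rule 3 times.
After differentiating numerator and denominator 3 times the quotient is (-72/(4*x + 1)^(5/2) - 64/(2*x - 1)^3)/(-30); at x = 0 this is 4/15.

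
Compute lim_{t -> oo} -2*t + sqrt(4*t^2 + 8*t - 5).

2

An ∞ − ∞ form. Rationalising with the conjugate, the difference becomes (8t - 5) / (√(4*t^2 + 8*t - 5) + 2t).
For large t the denominator behaves like 2·2t, so the quotient tends to 8/4 = 2.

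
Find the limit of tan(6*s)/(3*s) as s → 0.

2

Substitution gives 0/0.
Since tan(u)/u → 1 as u → 0, tan(6s)/(6s) → 1 and the limit is 6/3 = 2.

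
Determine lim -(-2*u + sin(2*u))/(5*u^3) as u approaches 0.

Direct substitution gives 0/0.
Apply L'Hôpital: lim (2*cos(2*u) - 2)/(-15*u^2), still 0/0.
Apply L'Hôpital: lim (-4*sin(2*u))/(-30*u), still 0/0.
After 3 applications of L'Hôpital's rule the quotient is (-8*cos(2*u))/(-30); substituting u = 0 gives 4/15.

4/15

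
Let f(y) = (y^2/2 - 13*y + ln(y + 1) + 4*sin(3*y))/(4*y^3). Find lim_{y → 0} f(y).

Substitution gives 0/0; apply L'Hôpital's rule 3 times.
After differentiating numerator and denominator 3 times the quotient is (-108*cos(3*y) + 2/(y + 1)^3)/(24); at y = 0 this is -53/12.

-53/12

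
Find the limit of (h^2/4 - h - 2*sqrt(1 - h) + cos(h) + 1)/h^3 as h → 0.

1/8

Substitution gives 0/0; apply L'Hôpital's rule 3 times.
After differentiating numerator and denominator 3 times the quotient is (sin(h) + 3/(4*(1 - h)^(5/2)))/(6); at h = 0 this is 1/8.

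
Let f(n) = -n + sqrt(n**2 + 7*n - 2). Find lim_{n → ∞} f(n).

7/2

An ∞ − ∞ form. Rationalising with the conjugate, the difference becomes (7n - 2) / (√(n^2 + 7*n - 2) + n).
For large n the denominator behaves like 2·n, so the quotient tends to 7/2 = 7/2.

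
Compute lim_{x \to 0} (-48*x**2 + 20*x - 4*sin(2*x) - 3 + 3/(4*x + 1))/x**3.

Substitution gives 0/0 (the numerator vanishes to order 3).
Expand each term to order x^3: the coefficient of x^3 in -4·sin(2x) is 16/3 and in 3·1/(1 + 4x) is -192.
Lower-order terms cancel with the polynomial part, so the numerator is (-560/3)·x^3 + o(x^3), and the limit is (-560/3)/(1) = -560/3.

-560/3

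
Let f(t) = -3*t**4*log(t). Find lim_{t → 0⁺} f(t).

This is a 0·(−∞) form. Rewrite as -3·ln(t) / t^(−4) and apply L'Hôpital:
the derivative quotient is -3·(1/t) / (−4·t^(−5)) = (3/4)·t^4 → 0.

0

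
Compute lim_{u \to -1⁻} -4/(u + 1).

As u → -1⁻, (u + 1) → 0⁻, so (u + 1)^1 → 0⁻ and -4/(u + 1)^1 → ∞.

∞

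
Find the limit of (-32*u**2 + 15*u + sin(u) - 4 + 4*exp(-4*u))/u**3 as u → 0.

Substitution gives 0/0; apply L'Hôpital's rule 3 times.
After differentiating numerator and denominator 3 times the quotient is (-cos(u) - 256*e^(-4*u))/(6); at u = 0 this is -257/6.

-257/6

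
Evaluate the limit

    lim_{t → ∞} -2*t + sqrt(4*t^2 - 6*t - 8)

An ∞ − ∞ form. Rationalising with the conjugate, the difference becomes (-6t - 8) / (√(4*t^2 - 6*t - 8) + 2t).
For large t the denominator behaves like 2·2t, so the quotient tends to -6/4 = -3/2.

-3/2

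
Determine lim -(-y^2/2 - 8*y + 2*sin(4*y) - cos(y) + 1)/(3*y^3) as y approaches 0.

64/9

Substitution gives 0/0 (the numerator vanishes to order 3).
Expand each term to order y^3: the coefficient of y^3 in 2·sin(4y) is -64/3 and in −cos(y) is 0.
Lower-order terms cancel with the polynomial part, so the numerator is (-64/3)·y^3 + o(y^3), and the limit is (-64/3)/(-3) = 64/9.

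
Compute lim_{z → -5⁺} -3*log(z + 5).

As z → -5⁺, z + 5 → 0⁺ and ln(z + 5) → −∞.
Multiplying by -3 gives ∞.

∞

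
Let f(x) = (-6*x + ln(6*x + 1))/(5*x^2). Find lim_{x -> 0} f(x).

-18/5

Direct substitution gives 0/0.
Apply L'Hôpital: lim (-6 + 6/(6*x + 1))/(10*x), still 0/0.
After 2 applications of L'Hôpital's rule the quotient is (-36/(6*x + 1)^2)/(10); substituting x = 0 gives -18/5.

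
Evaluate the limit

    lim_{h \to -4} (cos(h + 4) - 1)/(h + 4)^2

-1/2

Direct substitution gives 0/0.
Apply L'Hôpital: lim (-sin(h + 4))/(2*h + 8), still 0/0.
After 2 applications of L'Hôpital's rule the quotient is (-cos(h + 4))/(2); substituting h = -4 gives -1/2.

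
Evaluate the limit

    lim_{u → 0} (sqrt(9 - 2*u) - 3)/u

-1/3

A 0/0 form; rationalise with √(9 - 2u) + √9. This collapses the numerator to -2u, leaving -2/(√(9 - 2u) + √9) → -2/(2√9) = -1/3.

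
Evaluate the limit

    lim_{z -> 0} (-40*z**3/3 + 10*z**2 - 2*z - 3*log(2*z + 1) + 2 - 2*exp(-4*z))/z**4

-28/3

Substitution gives 0/0 (the numerator vanishes to order 4).
Expand each term to order z^4: the coefficient of z^4 in -3·ln(1 + 2z) is 12 and in -2·e^(-4z) is -64/3.
Lower-order terms cancel with the polynomial part, so the numerator is (-28/3)·z^4 + o(z^4), and the limit is (-28/3)/(1) = -28/3.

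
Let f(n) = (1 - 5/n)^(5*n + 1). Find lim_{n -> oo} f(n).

e^(-25)

Let L be the limit and take ln: ln L = lim (5n + 1)·ln(1 - 5/n) = lim (5n + 1)·(-5/n + O(1/n²)) = -25.
Hence L = e^(-25).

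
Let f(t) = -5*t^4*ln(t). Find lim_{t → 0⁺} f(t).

This is a 0·(−∞) form. Rewrite as -5·ln(t) / t^(−4) and apply L'Hôpital:
the derivative quotient is -5·(1/t) / (−4·t^(−5)) = (5/4)·t^4 → 0.

0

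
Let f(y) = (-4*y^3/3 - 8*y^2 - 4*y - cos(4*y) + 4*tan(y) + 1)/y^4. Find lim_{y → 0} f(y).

-32/3

Substitution gives 0/0 (the numerator vanishes to order 4).
Expand each term to order y^4: the coefficient of y^4 in −cos(4y) is -32/3 and in 4·tan(y) is 0.
Lower-order terms cancel with the polynomial part, so the numerator is (-32/3)·y^4 + o(y^4), and the limit is (-32/3)/(1) = -32/3.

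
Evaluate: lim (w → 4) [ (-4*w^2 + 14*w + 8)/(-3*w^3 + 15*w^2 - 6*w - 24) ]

Direct substitution gives 0/0, so factor. Both numerator and denominator have (w - 4) as a factor.
After cancelling, the expression reduces to (-4*w - 2)/(-3*w^2 + 3*w + 6).
Substituting w = 4 gives 3/5.

3/5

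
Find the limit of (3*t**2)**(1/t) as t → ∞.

Base → ∞ and exponent → 0: an ∞^0 form.
Take logs: (1/t)·ln(3·t^2) = (ln 3 + 2·ln t)/t → 0.
So the limit is e^0 = 1.

1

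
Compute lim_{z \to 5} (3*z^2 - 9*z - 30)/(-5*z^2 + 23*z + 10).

-7/9

At z = 5 both the top and bottom vanish — a removable singularity. Factoring out (z - 5) from each leaves (3*z + 6)/(-5*z - 2), which at z = 5 equals -7/9.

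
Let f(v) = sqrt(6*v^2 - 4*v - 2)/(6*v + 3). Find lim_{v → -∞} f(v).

For large |v|, √(6*v^2 - 4*v - 2) ≈ √6·|v| and the denominator ≈ 6v.
Since v → −∞, |v| = −v, giving −√6/(6) = -√(6)/6.

-√(6)/6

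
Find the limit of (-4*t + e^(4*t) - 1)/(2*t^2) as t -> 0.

Direct substitution gives 0/0.
Apply L'Hôpital: lim (4*e^(4*t) - 4)/(4*t), still 0/0.
After 2 applications of L'Hôpital's rule the quotient is (16*e^(4*t))/(4); substituting t = 0 gives 4.

4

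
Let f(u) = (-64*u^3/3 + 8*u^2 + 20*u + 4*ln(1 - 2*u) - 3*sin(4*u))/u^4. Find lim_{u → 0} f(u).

Substitution gives 0/0; apply L'Hôpital's rule 4 times.
After differentiating numerator and denominator 4 times the quotient is (-768*sin(4*u) - 384/(2*u - 1)^4)/(24); at u = 0 this is -16.

-16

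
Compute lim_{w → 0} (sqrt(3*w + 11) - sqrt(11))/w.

3*√(11)/22

A 0/0 form; rationalise with √(11 + 3w) + √11. This collapses the numerator to 3w, leaving 3/(√(11 + 3w) + √11) → 3/(2√11) = 3*√(11)/22.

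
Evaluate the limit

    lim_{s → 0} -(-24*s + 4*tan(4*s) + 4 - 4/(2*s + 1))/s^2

16

Substitution gives 0/0; apply L'Hôpital's rule 2 times.
After differentiating numerator and denominator 2 times the quotient is (128*tan(4*s)/cos(4*s)^2 - 32/(2*s + 1)^3)/(-2); at s = 0 this is 16.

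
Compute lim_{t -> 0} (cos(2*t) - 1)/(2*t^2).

Direct substitution gives 0/0.
Apply L'Hôpital: lim (-2*sin(2*t))/(4*t), still 0/0.
After 2 applications of L'Hôpital's rule the quotient is (-4*cos(2*t))/(4); substituting t = 0 gives -1.

-1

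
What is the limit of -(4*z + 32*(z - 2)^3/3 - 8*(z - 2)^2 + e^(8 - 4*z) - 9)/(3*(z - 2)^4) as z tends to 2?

-32/9

Direct substitution gives 0/0.
Apply L'Hôpital: lim (-16*z + 32*(z - 2)^2 - 4*e^(8 - 4*z) + 36)/(-12*(z - 2)^3), still 0/0.
Apply L'Hôpital: lim (64*z + 16*e^(8 - 4*z) - 144)/(-36*(z - 2)^2), still 0/0.
Apply L'Hôpital: lim (64 - 64*e^(8 - 4*z))/(144 - 72*z), still 0/0.
After 4 applications of L'Hôpital's rule the quotient is (256*e^(8 - 4*z))/(-72); substituting z = 2 gives -32/9.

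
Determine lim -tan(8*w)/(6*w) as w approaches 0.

Substitution gives 0/0.
Since tan(u)/u → 1 as u → 0, tan(8w)/(8w) → 1 and the limit is 8/(-6) = -4/3.

-4/3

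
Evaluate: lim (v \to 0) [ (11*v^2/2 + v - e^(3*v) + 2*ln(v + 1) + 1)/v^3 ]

-23/6

Substitution gives 0/0 (the numerator vanishes to order 3).
Expand each term to order v^3: the coefficient of v^3 in 2·ln(1 + v) is 2/3 and in −e^(3v) is -9/2.
Lower-order terms cancel with the polynomial part, so the numerator is (-23/6)·v^3 + o(v^3), and the limit is (-23/6)/(1) = -23/6.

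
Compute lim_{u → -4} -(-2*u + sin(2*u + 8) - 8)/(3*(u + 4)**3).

Direct substitution gives 0/0.
Apply L'Hôpital: lim (2*cos(2*u + 8) - 2)/(-9*(u + 4)^2), still 0/0.
Apply L'Hôpital: lim (-4*sin(2*u + 8))/(-18*u - 72), still 0/0.
After 3 applications of L'Hôpital's rule the quotient is (-8*cos(2*u + 8))/(-18); substituting u = -4 gives 4/9.

4/9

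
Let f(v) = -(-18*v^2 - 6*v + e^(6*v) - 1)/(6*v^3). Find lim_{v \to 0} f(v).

-6

Direct substitution gives 0/0.
Apply L'Hôpital: lim (-36*v + 6*e^(6*v) - 6)/(-18*v^2), still 0/0.
Apply L'Hôpital: lim (36*e^(6*v) - 36)/(-36*v), still 0/0.
After 3 applications of L'Hôpital's rule the quotient is (216*e^(6*v))/(-36); substituting v = 0 gives -6.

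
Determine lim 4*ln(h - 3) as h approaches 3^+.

As h → 3⁺, h - 3 → 0⁺ and ln(h - 3) → −∞.
Multiplying by 4 gives -∞.

-∞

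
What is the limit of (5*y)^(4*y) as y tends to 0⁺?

1

Base → 0⁺ and exponent → 0⁺: a 0^0 form.
Take logs: 4y·ln(5y). This is 0·(−∞); rewriting as ln(5y)/(1/(4y)) and applying L'Hôpital gives 0.
Hence the limit is e^0 = 1.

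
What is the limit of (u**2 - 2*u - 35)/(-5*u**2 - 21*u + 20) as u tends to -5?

Since u = -5 makes numerator and denominator zero, (u + 5) divides both.
Cancelling it gives (u - 7)/(4 - 5*u); now plug in u = -5 to get -12/29.

-12/29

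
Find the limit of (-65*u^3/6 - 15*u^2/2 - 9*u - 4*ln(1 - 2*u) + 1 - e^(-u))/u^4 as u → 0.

Substitution gives 0/0; apply L'Hôpital's rule 4 times.
After differentiating numerator and denominator 4 times the quotient is (-e^(-u) + 384/(2*u - 1)^4)/(24); at u = 0 this is 383/24.

383/24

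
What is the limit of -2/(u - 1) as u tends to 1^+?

-∞

As u → 1⁺, (u - 1) → 0⁺, so (u - 1)^1 → 0⁺ and -2/(u - 1)^1 → -∞.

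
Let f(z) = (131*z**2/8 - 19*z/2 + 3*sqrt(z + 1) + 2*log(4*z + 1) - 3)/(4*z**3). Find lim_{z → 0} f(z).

2057/192

Substitution gives 0/0 (the numerator vanishes to order 3).
Expand each term to order z^3: the coefficient of z^3 in 3·√(1 + z) is 3/16 and in 2·ln(1 + 4z) is 128/3.
Lower-order terms cancel with the polynomial part, so the numerator is (2057/48)·z^3 + o(z^3), and the limit is (2057/48)/(4) = 2057/192.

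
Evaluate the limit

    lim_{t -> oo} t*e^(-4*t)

Write as t^1/e^{4t}, an ∞/∞ form.
Exponential growth dominates any polynomial, so repeated L'Hôpital (or the standard result) gives 0.

0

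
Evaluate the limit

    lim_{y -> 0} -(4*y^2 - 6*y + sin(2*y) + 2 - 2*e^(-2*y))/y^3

-4/3

Substitution gives 0/0; apply L'Hôpital's rule 3 times.
After differentiating numerator and denominator 3 times the quotient is (-8*cos(2*y) + 16*e^(-2*y))/(-6); at y = 0 this is -4/3.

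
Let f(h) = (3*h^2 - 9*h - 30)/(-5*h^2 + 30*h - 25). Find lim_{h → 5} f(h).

At h = 5 both the top and bottom vanish — a removable singularity. Factoring out (h - 5) from each leaves (3*h + 6)/(5 - 5*h), which at h = 5 equals -21/20.

-21/20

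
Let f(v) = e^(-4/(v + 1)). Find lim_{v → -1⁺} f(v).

As v → -1⁺, -4/(v + 1) → −∞, so e^(-4/(v + 1)) → 0.

0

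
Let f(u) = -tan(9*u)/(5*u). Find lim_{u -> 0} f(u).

-9/5

Substitution gives 0/0.
Since tan(θ)/θ → 1 as θ → 0, tan(9u)/(9u) → 1 and the limit is 9/(-5) = -9/5.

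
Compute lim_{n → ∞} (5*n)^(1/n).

Base → ∞ and exponent → 0: an ∞^0 form.
Take logs: (1/n)·ln(5·n^1) = (ln 5 + 1·ln n)/n → 0.
So the limit is e^0 = 1.

1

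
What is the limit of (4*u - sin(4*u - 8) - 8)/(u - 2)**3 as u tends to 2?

Direct substitution gives 0/0.
Apply L'Hôpital: lim (4 - 4*cos(4*u - 8))/(3*(u - 2)^2), still 0/0.
Apply L'Hôpital: lim (16*sin(4*u - 8))/(6*u - 12), still 0/0.
After 3 applications of L'Hôpital's rule the quotient is (64*cos(4*u - 8))/(6); substituting u = 2 gives 32/3.

32/3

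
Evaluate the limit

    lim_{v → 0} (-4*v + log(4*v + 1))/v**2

Direct substitution gives 0/0.
Apply L'Hôpital: lim (-4 + 4/(4*v + 1))/(2*v), still 0/0.
After 2 applications of L'Hôpital's rule the quotient is (-16/(4*v + 1)^2)/(2); substituting v = 0 gives -8.

-8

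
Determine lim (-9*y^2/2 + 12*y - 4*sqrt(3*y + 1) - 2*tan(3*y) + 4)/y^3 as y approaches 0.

-99/4

Substitution gives 0/0 (the numerator vanishes to order 3).
Expand each term to order y^3: the coefficient of y^3 in -4·√(1 + 3y) is -27/4 and in -2·tan(3y) is -18.
Lower-order terms cancel with the polynomial part, so the numerator is (-99/4)·y^3 + o(y^3), and the limit is (-99/4)/(1) = -99/4.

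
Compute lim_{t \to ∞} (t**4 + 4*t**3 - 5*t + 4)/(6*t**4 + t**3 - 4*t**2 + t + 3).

1/6

Numerator and denominator both have degree 4.
Dividing every term by t^4, all lower-order terms vanish and the limit is the ratio of leading coefficients, 1/(6) = 1/6.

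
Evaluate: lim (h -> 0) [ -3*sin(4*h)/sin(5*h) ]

Substitution gives 0/0.
Divide numerator and denominator by h: sin(4h)/h → 4 and sin(5h)/h → 5, so the limit is -3·4/5 = -12/5.

-12/5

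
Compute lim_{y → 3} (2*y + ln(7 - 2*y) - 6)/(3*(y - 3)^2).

-2/3

Direct substitution gives 0/0.
Apply L'Hôpital: lim (2 - 2/(7 - 2*y))/(6*y - 18), still 0/0.
After 2 applications of L'Hôpital's rule the quotient is (-4/(7 - 2*y)^2)/(6); substituting y = 3 gives -2/3.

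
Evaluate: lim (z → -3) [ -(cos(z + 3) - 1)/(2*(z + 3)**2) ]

Direct substitution gives 0/0.
Apply L'Hôpital: lim (-sin(z + 3))/(-4*z - 12), still 0/0.
After 2 applications of L'Hôpital's rule the quotient is (-cos(z + 3))/(-4); substituting z = -3 gives 1/4.

1/4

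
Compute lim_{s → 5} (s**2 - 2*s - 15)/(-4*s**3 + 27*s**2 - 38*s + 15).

Direct substitution gives 0/0, so factor. Both numerator and denominator have (s - 5) as a factor.
After cancelling, the expression reduces to (s + 3)/(-4*s^2 + 7*s - 3).
Substituting s = 5 gives -2/17.

-2/17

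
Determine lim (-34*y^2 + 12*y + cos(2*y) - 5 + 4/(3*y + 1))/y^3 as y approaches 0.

-108

Substitution gives 0/0; apply L'Hôpital's rule 3 times.
After differentiating numerator and denominator 3 times the quotient is (8*sin(2*y) - 648/(3*y + 1)^4)/(6); at y = 0 this is -108.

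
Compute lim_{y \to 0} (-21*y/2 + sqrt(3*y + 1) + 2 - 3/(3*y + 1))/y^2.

-225/8

Substitution gives 0/0; apply L'Hôpital's rule 2 times.
After differentiating numerator and denominator 2 times the quotient is (-54/(3*y + 1)^3 - 9/(4*(3*y + 1)^(3/2)))/(2); at y = 0 this is -225/8.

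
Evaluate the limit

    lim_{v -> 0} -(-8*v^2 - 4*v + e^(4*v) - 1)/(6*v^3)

-16/9

Direct substitution gives 0/0.
Apply L'Hôpital: lim (-16*v + 4*e^(4*v) - 4)/(-18*v^2), still 0/0.
Apply L'Hôpital: lim (16*e^(4*v) - 16)/(-36*v), still 0/0.
After 3 applications of L'Hôpital's rule the quotient is (64*e^(4*v))/(-36); substituting v = 0 gives -16/9.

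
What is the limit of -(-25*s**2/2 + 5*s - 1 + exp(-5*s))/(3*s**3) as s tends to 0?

Direct substitution gives 0/0.
Apply L'Hôpital: lim (-25*s + 5 - 5*e^(-5*s))/(-9*s^2), still 0/0.
Apply L'Hôpital: lim (-25 + 25*e^(-5*s))/(-18*s), still 0/0.
After 3 applications of L'Hôpital's rule the quotient is (-125*e^(-5*s))/(-18); substituting s = 0 gives 125/18.

125/18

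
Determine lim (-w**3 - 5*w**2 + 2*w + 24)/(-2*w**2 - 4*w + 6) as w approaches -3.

5/8

Direct substitution gives 0/0, so factor. Both numerator and denominator have (w + 3) as a factor.
After cancelling, the expression reduces to (-w^2 - 2*w + 8)/(2 - 2*w).
Substituting w = -3 gives 5/8.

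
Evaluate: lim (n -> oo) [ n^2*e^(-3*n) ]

Write as n^2/e^{3n}, an ∞/∞ form.
Exponential growth dominates any polynomial, so repeated L'Hôpital (or the standard result) gives 0.

0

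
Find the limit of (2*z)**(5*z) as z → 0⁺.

1

Base → 0⁺ and exponent → 0⁺: a 0^0 form.
Take logs: 5z·ln(2z). This is 0·(−∞); rewriting as ln(2z)/(1/(5z)) and applying L'Hôpital gives 0.
Hence the limit is e^0 = 1.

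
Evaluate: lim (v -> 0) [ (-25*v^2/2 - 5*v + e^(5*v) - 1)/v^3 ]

Direct substitution gives 0/0.
Apply L'Hôpital: lim (-25*v + 5*e^(5*v) - 5)/(3*v^2), still 0/0.
Apply L'Hôpital: lim (25*e^(5*v) - 25)/(6*v), still 0/0.
After 3 applications of L'Hôpital's rule the quotient is (125*e^(5*v))/(6); substituting v = 0 gives 125/6.

125/6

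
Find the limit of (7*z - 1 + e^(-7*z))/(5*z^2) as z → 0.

49/10

Direct substitution gives 0/0.
Apply L'Hôpital: lim (7 - 7*e^(-7*z))/(10*z), still 0/0.
After 2 applications of L'Hôpital's rule the quotient is (49*e^(-7*z))/(10); substituting z = 0 gives 49/10.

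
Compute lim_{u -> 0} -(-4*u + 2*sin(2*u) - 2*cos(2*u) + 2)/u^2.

-4

Substitution gives 0/0; apply L'Hôpital's rule 2 times.
After differentiating numerator and denominator 2 times the quotient is (8*sqrt(2)*cos(2*u + pi/4))/(-2); at u = 0 this is -4.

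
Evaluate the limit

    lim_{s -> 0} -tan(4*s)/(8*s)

Substitution gives 0/0.
Since tan(u)/u → 1 as u → 0, tan(4s)/(4s) → 1 and the limit is 4/(-8) = -1/2.

-1/2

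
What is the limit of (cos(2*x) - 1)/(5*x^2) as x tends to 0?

Direct substitution gives 0/0.
Apply L'Hôpital: lim (-2*sin(2*x))/(10*x), still 0/0.
After 2 applications of L'Hôpital's rule the quotient is (-4*cos(2*x))/(10); substituting x = 0 gives -2/5.

-2/5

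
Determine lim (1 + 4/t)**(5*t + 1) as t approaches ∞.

e^(20)

Write it as [(1 + 4/t)^t]^(5) · (1 + 4/t)^(1). The bracketed term tends to e^(4) and the second factor to 1, so the limit is e^(20).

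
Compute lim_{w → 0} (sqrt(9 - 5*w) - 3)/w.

A 0/0 form; rationalise with √(9 - 5w) + √9. This collapses the numerator to -5w, leaving -5/(√(9 - 5w) + √9) → -5/(2√9) = -5/6.

-5/6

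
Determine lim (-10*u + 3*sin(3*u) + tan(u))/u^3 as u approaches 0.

Substitution gives 0/0; apply L'Hôpital's rule 3 times.
After differentiating numerator and denominator 3 times the quotient is (-81*cos(3*u) + 6*tan(u)^4 + 8*tan(u)^2 + 2)/(6); at u = 0 this is -79/6.

-79/6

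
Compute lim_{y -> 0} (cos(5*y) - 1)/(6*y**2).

-25/12

Direct substitution gives 0/0.
Apply L'Hôpital: lim (-5*sin(5*y))/(12*y), still 0/0.
After 2 applications of L'Hôpital's rule the quotient is (-25*cos(5*y))/(12); substituting y = 0 gives -25/12.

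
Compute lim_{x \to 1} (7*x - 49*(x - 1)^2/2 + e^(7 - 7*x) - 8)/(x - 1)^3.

Direct substitution gives 0/0.
Apply L'Hôpital: lim (-49*x - 7*e^(7 - 7*x) + 56)/(3*(x - 1)^2), still 0/0.
Apply L'Hôpital: lim (49*e^(7 - 7*x) - 49)/(6*x - 6), still 0/0.
After 3 applications of L'Hôpital's rule the quotient is (-343*e^(7 - 7*x))/(6); substituting x = 1 gives -343/6.

-343/6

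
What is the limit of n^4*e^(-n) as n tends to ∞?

Write as n^4/e^{1n}, an ∞/∞ form.
Exponential growth dominates any polynomial, so repeated L'Hôpital (or the standard result) gives 0.

0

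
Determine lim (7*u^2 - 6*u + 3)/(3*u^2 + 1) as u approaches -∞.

Numerator and denominator both have degree 2.
Dividing every term by u^2, all lower-order terms vanish and the limit is the ratio of leading coefficients, 7/(3) = 7/3.

7/3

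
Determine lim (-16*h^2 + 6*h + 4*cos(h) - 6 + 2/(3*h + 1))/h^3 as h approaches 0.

-54

Substitution gives 0/0 (the numerator vanishes to order 3).
Expand each term to order h^3: the coefficient of h^3 in 4·cos(h) is 0 and in 2·1/(1 + 3h) is -54.
Lower-order terms cancel with the polynomial part, so the numerator is (-54)·h^3 + o(h^3), and the limit is (-54)/(1) = -54.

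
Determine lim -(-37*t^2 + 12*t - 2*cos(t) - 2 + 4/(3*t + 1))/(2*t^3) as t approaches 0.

Substitution gives 0/0 (the numerator vanishes to order 3).
Expand each term to order t^3: the coefficient of t^3 in -2·cos(t) is 0 and in 4·1/(1 + 3t) is -108.
Lower-order terms cancel with the polynomial part, so the numerator is (-108)·t^3 + o(t^3), and the limit is (-108)/(-2) = 54.

54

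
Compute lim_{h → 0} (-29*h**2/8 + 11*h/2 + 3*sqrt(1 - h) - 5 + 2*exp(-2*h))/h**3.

-137/48

Substitution gives 0/0 (the numerator vanishes to order 3).
Expand each term to order h^3: the coefficient of h^3 in 2·e^(-2h) is -8/3 and in 3·√(1 - h) is -3/16.
Lower-order terms cancel with the polynomial part, so the numerator is (-137/48)·h^3 + o(h^3), and the limit is (-137/48)/(1) = -137/48.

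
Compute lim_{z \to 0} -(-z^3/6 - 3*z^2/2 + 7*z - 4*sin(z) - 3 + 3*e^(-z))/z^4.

-1/8

Substitution gives 0/0 (the numerator vanishes to order 4).
Expand each term to order z^4: the coefficient of z^4 in 3·e^(-z) is 1/8 and in -4·sin(z) is 0.
Lower-order terms cancel with the polynomial part, so the numerator is (1/8)·z^4 + o(z^4), and the limit is (1/8)/(-1) = -1/8.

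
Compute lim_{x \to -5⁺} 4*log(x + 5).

As x → -5⁺, x + 5 → 0⁺ and ln(x + 5) → −∞.
Multiplying by 4 gives -∞.

-∞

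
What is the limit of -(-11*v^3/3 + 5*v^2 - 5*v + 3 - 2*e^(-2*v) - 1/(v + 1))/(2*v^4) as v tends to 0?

7/6

Substitution gives 0/0; apply L'Hôpital's rule 4 times.
After differentiating numerator and denominator 4 times the quotient is (-32*e^(-2*v) - 24/(v + 1)^5)/(-48); at v = 0 this is 7/6.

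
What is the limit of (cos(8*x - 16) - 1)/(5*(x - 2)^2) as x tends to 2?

-32/5

Direct substitution gives 0/0.
Apply L'Hôpital: lim (-8*sin(8*x - 16))/(10*x - 20), still 0/0.
After 2 applications of L'Hôpital's rule the quotient is (-64*cos(8*x - 16))/(10); substituting x = 2 gives -32/5.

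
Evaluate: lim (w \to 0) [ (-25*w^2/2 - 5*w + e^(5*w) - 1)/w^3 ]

125/6

Direct substitution gives 0/0.
Apply L'Hôpital: lim (-25*w + 5*e^(5*w) - 5)/(3*w^2), still 0/0.
Apply L'Hôpital: lim (25*e^(5*w) - 25)/(6*w), still 0/0.
After 3 applications of L'Hôpital's rule the quotient is (125*e^(5*w))/(6); substituting w = 0 gives 125/6.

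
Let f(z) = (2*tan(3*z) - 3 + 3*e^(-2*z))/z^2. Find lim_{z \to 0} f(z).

6

Substitution gives 0/0 (the numerator vanishes to order 2).
Expand each term to order z^2: the coefficient of z^2 in 3·e^(-2z) is 6 and in 2·tan(3z) is 0.
Lower-order terms cancel with the polynomial part, so the numerator is (6)·z^2 + o(z^2), and the limit is (6)/(1) = 6.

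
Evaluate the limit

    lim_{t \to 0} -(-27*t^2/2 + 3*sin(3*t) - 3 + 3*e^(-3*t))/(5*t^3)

27/5

Substitution gives 0/0 (the numerator vanishes to order 3).
Expand each term to order t^3: the coefficient of t^3 in 3·e^(-3t) is -27/2 and in 3·sin(3t) is -27/2.
Lower-order terms cancel with the polynomial part, so the numerator is (-27)·t^3 + o(t^3), and the limit is (-27)/(-5) = 27/5.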